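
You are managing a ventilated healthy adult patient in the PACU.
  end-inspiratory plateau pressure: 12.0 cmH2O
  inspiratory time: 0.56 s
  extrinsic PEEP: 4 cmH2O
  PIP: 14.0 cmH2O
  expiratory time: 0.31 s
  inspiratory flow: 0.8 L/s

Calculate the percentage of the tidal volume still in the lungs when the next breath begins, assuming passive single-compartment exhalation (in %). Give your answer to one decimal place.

10.9

Vt = flow × Ti = 0.8 L/s × 0.56 s × 1000 mL/L = 448.0 mL.
R = (PIP − Pplat)/V̇ = (14.0 − 12.0) / 0.8 = 2.0/0.8 = 2.5 cmH2O·s/L.
C = Vt/(Pplat − PEEP) = 448.0 / (12.0 − 4) = 448.0/8.0 = 56.0 mL/cmH2O.
τ = R × C = 2.5 × 0.056 L/cmH2O = 0.14 s.
Fraction remaining at end-expiration = e^(−Te/τ) = e^(−0.31/0.14) = 0.1092 → 10.92%.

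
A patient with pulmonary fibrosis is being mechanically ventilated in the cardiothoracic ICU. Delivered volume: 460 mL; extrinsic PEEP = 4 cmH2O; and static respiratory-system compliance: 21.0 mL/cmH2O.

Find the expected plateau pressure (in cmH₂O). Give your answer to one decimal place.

25.9

Pplat = PEEP + Vt / Cstat = 4 + 460 / 21.0 = 4 + 21.905 = 25.905 cmH2O.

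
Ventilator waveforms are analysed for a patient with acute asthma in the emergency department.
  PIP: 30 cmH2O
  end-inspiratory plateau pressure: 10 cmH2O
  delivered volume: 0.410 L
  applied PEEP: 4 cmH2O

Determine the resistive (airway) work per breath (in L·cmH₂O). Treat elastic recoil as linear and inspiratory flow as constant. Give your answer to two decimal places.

With constant inspiratory flow the resistive pressure is constant at PIP − Pplat = 30 − 10 = 20.0 cmH2O, so resistive work = 20.0 × 0.410 = 8.2 L·cmH2O.

8.20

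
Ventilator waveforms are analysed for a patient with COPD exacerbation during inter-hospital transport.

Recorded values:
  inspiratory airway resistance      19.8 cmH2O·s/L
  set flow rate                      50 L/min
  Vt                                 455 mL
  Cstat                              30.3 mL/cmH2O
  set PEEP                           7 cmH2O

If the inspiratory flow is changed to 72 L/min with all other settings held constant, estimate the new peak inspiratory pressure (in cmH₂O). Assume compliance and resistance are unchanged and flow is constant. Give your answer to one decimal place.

Flow: 50 L/min ÷ 60 = 0.8333 L/s.
New flow: 72 L/min ÷ 60 = 1.2 L/s.
PIP = Vt/C + R·V̇ + PEEP (constant-flow equation of motion).
Only the resistive term changes: ΔPIP = R × ΔV̇ = 19.8 × (1.2 − 0.8333) = 19.8 × 0.3667 = 7.261 cmH2O.
Original PIP = 455/30.3 + 19.8×0.8333 + 7 = 38.516 cmH2O; new PIP = 38.516 + (7.261) = 45.777 cmH2O.

45.8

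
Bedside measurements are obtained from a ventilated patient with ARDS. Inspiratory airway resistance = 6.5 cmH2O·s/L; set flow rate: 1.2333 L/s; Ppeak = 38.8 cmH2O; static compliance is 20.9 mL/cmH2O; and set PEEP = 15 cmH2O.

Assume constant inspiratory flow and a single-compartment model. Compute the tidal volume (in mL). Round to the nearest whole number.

330

Equation of motion (constant flow): PIP = Vt/C + R·V̇ + PEEP.
Vt/C = PIP − R·V̇ − PEEP = 38.8 − 8.016 − 15 = 15.784 cmH2O.
Vt = C × 15.784 = 20.9 × 15.784 = 329.89 mL.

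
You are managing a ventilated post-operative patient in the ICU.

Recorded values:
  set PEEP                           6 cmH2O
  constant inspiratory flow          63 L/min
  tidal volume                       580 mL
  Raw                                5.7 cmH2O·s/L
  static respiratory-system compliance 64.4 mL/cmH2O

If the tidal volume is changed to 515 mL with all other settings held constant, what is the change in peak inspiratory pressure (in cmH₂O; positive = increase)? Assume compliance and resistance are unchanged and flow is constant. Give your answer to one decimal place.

-1.0

PIP = Vt/C + R·V̇ + PEEP (constant-flow equation of motion).
Only the elastic term changes: ΔPIP = ΔVt / C = (515 − 580) / 64.4 = -1.009 cmH2O.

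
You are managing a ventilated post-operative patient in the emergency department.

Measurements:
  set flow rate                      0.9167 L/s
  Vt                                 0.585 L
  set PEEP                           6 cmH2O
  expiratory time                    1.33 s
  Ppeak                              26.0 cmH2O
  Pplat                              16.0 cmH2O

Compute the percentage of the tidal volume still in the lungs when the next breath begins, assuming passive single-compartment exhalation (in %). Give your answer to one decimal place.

12.4

R = (PIP − Pplat)/V̇ = (26.0 − 16.0) / 0.9167 = 10.0/0.9167 = 10.909 cmH2O·s/L.
C = Vt/(Pplat − PEEP) = 585.0 / (16.0 − 6) = 585.0/10.0 = 58.5 mL/cmH2O.
τ = R × C = 10.909 × 0.0585 L/cmH2O = 0.6382 s.
Fraction remaining at end-expiration = e^(−Te/τ) = e^(−1.33/0.6382) = 0.1244 → 12.44%.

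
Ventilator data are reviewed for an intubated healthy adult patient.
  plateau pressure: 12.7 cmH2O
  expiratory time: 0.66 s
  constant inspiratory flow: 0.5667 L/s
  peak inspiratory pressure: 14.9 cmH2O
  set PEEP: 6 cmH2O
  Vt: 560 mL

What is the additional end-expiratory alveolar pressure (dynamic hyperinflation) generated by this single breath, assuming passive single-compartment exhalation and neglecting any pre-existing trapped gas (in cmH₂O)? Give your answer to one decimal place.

0.9

R = (PIP − Pplat)/V̇ = (14.9 − 12.7) / 0.5667 = 2.2/0.5667 = 3.882 cmH2O·s/L.
C = Vt/(Pplat − PEEP) = 560.0 / (12.7 − 6) = 560.0/6.7 = 83.582 mL/cmH2O.
τ = R × C = 3.882 × 0.08358 L/cmH2O = 0.3245 s.
Fraction remaining = e^(−Te/τ) = e^(−0.66/0.3245) = 0.1308; trapped volume = 560.0 × 0.1308 = 73.248 mL.
Additional alveolar pressure from trapping ≈ V_trapped / C = 73.248 / 83.582 = 0.8764 cmH2O.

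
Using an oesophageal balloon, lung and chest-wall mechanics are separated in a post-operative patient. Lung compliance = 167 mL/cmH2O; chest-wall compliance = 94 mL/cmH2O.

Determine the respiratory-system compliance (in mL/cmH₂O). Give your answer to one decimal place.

60.1

Lung and chest wall are elastances in series: 1/Crs = 1/CL + 1/Ccw.
1/Crs = 1/167 + 1/94 = 0.01663.
Crs = 60.132 mL/cmH2O.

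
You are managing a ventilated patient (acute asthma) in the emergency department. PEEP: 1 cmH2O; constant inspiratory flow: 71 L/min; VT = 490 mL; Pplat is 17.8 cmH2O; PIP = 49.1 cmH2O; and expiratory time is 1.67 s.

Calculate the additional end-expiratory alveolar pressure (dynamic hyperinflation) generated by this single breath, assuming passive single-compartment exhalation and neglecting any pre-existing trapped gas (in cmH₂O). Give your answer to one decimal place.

Flow: 71 L/min ÷ 60 = 1.1833 L/s.
R = (PIP − Pplat)/V̇ = (49.1 − 17.8) / 1.1833 = 31.3/1.1833 = 26.451 cmH2O·s/L.
C = Vt/(Pplat − PEEP) = 490.0 / (17.8 − 1) = 490.0/16.8 = 29.167 mL/cmH2O.
τ = R × C = 26.451 × 0.02917 L/cmH2O = 0.7716 s.
Fraction remaining = e^(−Te/τ) = e^(−1.67/0.7716) = 0.1148; trapped volume = 490.0 × 0.1148 = 56.252 mL.
Additional alveolar pressure from trapping ≈ V_trapped / C = 56.252 / 29.167 = 1.929 cmH2O.

1.9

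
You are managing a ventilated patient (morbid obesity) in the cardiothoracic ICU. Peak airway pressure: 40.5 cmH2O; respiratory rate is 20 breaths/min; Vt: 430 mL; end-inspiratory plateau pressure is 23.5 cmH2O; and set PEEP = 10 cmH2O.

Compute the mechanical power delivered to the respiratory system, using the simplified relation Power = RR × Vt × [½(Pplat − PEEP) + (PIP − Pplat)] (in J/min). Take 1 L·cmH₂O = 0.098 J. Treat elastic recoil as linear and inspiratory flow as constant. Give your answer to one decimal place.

Per-breath work = Vt × [½(Pplat−PEEP) + (PIP−Pplat)] = 0.430 × [0.5×13.5 + 17.0] = 0.430 × 23.75 = 10.213 L·cmH2O.
Power = 20 × 10.213 = 204.26 L·cmH2O/min.
× 0.098 J/(L·cmH2O) → 20.017 J/min.

20.0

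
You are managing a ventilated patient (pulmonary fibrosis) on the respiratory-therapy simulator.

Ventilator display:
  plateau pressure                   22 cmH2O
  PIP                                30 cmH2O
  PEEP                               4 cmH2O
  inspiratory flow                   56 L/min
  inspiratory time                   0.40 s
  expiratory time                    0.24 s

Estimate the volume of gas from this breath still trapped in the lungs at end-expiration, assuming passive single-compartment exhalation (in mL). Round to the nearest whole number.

97

Flow: 56 L/min ÷ 60 = 0.9333 L/s.
Vt = flow × Ti = 0.9333 L/s × 0.40 s × 1000 mL/L = 373.32 mL.
R = (PIP − Pplat)/V̇ = (30 − 22) / 0.9333 = 8.0/0.9333 = 8.572 cmH2O·s/L.
C = Vt/(Pplat − PEEP) = 373.32 / (22 − 4) = 373.32/18.0 = 20.74 mL/cmH2O.
τ = R × C = 8.572 × 0.02074 L/cmH2O = 0.1778 s.
Fraction remaining = e^(−Te/τ) = e^(−0.24/0.1778) = 0.2593.
Trapped volume = 373.32 × 0.2593 = 96.802 mL.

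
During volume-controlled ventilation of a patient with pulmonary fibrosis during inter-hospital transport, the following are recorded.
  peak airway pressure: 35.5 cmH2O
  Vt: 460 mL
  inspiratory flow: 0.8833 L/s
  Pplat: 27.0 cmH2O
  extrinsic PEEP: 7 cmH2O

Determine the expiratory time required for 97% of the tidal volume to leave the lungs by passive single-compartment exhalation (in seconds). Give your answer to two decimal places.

R = (PIP − Pplat)/V̇ = (35.5 − 27.0) / 0.8833 = 8.5/0.8833 = 9.623 cmH2O·s/L.
C = Vt/(Pplat − PEEP) = 460.0 / (27.0 − 7) = 460.0/20.0 = 23.0 mL/cmH2O.
τ = R × C = 9.623 × 0.023 L/cmH2O = 0.2213 s.
t = −τ·ln(1 − 0.97) = −0.2213·ln(0.03) = 0.776 s.

0.78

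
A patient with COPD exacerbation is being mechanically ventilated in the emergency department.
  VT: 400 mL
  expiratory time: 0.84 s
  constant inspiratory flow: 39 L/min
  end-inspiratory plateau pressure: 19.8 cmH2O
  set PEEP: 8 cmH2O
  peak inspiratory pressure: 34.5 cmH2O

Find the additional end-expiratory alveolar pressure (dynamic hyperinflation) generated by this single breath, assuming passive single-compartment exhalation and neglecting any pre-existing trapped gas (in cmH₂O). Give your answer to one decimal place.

3.9

Flow: 39 L/min ÷ 60 = 0.65 L/s.
R = (PIP − Pplat)/V̇ = (34.5 − 19.8) / 0.65 = 14.7/0.65 = 22.615 cmH2O·s/L.
C = Vt/(Pplat − PEEP) = 400.0 / (19.8 − 8) = 400.0/11.8 = 33.898 mL/cmH2O.
τ = R × C = 22.615 × 0.0339 L/cmH2O = 0.7666 s.
Fraction remaining = e^(−Te/τ) = e^(−0.84/0.7666) = 0.3343; trapped volume = 400.0 × 0.3343 = 133.72 mL.
Additional alveolar pressure from trapping ≈ V_trapped / C = 133.72 / 33.898 = 3.945 cmH2O.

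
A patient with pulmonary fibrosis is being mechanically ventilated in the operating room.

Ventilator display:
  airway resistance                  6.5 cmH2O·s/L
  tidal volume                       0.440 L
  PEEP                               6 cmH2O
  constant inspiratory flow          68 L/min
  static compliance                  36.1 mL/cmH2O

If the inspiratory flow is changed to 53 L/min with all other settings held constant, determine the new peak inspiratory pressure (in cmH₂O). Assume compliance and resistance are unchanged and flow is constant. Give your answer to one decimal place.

Flow: 68 L/min ÷ 60 = 1.1333 L/s.
New flow: 53 L/min ÷ 60 = 0.8833 L/s.
PIP = Vt/C + R·V̇ + PEEP (constant-flow equation of motion).
Only the resistive term changes: ΔPIP = R × ΔV̇ = 6.5 × (0.8833 − 1.1333) = 6.5 × -0.25 = -1.625 cmH2O.
Original PIP = 440/36.1 + 6.5×1.1333 + 6 = 25.555 cmH2O; new PIP = 25.555 + (-1.625) = 23.93 cmH2O.

23.9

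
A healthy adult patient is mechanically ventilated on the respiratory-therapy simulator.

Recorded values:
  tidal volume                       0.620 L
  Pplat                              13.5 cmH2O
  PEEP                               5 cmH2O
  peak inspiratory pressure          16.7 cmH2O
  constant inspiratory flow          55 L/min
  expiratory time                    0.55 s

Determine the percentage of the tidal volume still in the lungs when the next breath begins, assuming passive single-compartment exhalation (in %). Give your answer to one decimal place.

11.5

Flow: 55 L/min ÷ 60 = 0.9167 L/s.
R = (PIP − Pplat)/V̇ = (16.7 − 13.5) / 0.9167 = 3.2/0.9167 = 3.491 cmH2O·s/L.
C = Vt/(Pplat − PEEP) = 620.0 / (13.5 − 5) = 620.0/8.5 = 72.941 mL/cmH2O.
τ = R × C = 3.491 × 0.07294 L/cmH2O = 0.2546 s.
Fraction remaining at end-expiration = e^(−Te/τ) = e^(−0.55/0.2546) = 0.1153 → 11.53%.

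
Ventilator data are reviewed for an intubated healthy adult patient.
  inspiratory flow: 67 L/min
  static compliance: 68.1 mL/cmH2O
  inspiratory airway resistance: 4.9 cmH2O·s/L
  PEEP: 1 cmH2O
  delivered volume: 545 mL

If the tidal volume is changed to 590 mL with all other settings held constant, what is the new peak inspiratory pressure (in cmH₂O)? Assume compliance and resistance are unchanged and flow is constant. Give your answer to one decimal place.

Flow: 67 L/min ÷ 60 = 1.1167 L/s.
PIP = Vt/C + R·V̇ + PEEP (constant-flow equation of motion).
Only the elastic term changes: ΔPIP = ΔVt / C = (590 − 545) / 68.1 = 0.6608 cmH2O.
Original PIP = 545/68.1 + 4.9×1.1167 + 1 = 14.475 cmH2O; new PIP = 14.475 + (0.6608) = 15.136 cmH2O.

15.1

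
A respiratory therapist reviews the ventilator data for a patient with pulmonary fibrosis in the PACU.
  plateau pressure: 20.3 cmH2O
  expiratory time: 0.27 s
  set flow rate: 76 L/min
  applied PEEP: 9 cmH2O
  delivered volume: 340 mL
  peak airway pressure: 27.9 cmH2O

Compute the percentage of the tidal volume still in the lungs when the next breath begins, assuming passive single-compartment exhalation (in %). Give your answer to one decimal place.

22.4

Flow: 76 L/min ÷ 60 = 1.2667 L/s.
R = (PIP − Pplat)/V̇ = (27.9 − 20.3) / 1.2667 = 7.6/1.2667 = 6.0 cmH2O·s/L.
C = Vt/(Pplat − PEEP) = 340.0 / (20.3 − 9) = 340.0/11.3 = 30.088 mL/cmH2O.
τ = R × C = 6.0 × 0.03009 L/cmH2O = 0.1805 s.
Fraction remaining at end-expiration = e^(−Te/τ) = e^(−0.27/0.1805) = 0.2241 → 22.41%.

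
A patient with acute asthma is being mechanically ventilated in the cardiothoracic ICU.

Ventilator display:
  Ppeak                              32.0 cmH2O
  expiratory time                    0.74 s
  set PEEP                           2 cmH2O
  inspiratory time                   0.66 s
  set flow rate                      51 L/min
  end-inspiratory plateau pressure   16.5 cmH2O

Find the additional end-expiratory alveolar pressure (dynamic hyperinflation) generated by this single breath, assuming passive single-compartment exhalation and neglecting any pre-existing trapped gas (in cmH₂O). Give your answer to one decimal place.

5.1

Flow: 51 L/min ÷ 60 = 0.85 L/s.
Vt = flow × Ti = 0.85 L/s × 0.66 s × 1000 mL/L = 561.0 mL.
R = (PIP − Pplat)/V̇ = (32.0 − 16.5) / 0.85 = 15.5/0.85 = 18.235 cmH2O·s/L.
C = Vt/(Pplat − PEEP) = 561.0 / (16.5 − 2) = 561.0/14.5 = 38.69 mL/cmH2O.
τ = R × C = 18.235 × 0.03869 L/cmH2O = 0.7055 s.
Fraction remaining = e^(−Te/τ) = e^(−0.74/0.7055) = 0.3503; trapped volume = 561.0 × 0.3503 = 196.52 mL.
Additional alveolar pressure from trapping ≈ V_trapped / C = 196.52 / 38.69 = 5.079 cmH2O.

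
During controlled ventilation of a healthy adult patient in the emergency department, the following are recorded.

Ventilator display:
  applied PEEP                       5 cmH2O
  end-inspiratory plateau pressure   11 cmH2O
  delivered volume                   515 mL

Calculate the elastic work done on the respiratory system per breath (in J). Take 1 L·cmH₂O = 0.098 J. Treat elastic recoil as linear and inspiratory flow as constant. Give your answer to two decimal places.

Elastic work ≈ ½ × (Pplat − PEEP) × Vt = 0.5 × (11 − 5) × 0.515 L = 0.5 × 6.0 × 0.515 = 1.545 L·cmH2O.
× 0.098 J/(L·cmH2O) → 0.1514 J.

0.15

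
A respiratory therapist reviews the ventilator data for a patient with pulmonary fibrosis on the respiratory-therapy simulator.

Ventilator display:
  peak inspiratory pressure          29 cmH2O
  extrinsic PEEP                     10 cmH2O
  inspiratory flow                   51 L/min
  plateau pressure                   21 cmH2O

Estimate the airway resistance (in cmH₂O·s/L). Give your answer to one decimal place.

Flow: 51 L/min ÷ 60 = 0.85 L/s.
Raw = (PIP − Pplat) / flow = (29 − 21) / 0.85 = 8.0 / 0.85 = 9.412 cmH2O·s/L.

9.4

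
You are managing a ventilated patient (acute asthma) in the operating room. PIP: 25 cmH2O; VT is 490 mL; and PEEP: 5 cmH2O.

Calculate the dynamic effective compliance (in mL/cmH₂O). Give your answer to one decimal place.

24.5

Dynamic compliance = Vt / (PIP − PEEP) = 490 / (25 − 5) = 490 / 20.0 = 24.5 mL/cmH2O.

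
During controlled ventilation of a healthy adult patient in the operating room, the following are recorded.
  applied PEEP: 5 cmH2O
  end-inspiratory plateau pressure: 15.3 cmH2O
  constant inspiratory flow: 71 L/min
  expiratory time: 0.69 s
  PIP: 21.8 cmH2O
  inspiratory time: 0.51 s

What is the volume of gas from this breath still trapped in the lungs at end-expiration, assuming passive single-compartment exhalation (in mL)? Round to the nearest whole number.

71

Flow: 71 L/min ÷ 60 = 1.1833 L/s.
Vt = flow × Ti = 1.1833 L/s × 0.51 s × 1000 mL/L = 603.48 mL.
R = (PIP − Pplat)/V̇ = (21.8 − 15.3) / 1.1833 = 6.5/1.1833 = 5.493 cmH2O·s/L.
C = Vt/(Pplat − PEEP) = 603.48 / (15.3 − 5) = 603.48/10.3 = 58.59 mL/cmH2O.
τ = R × C = 5.493 × 0.05859 L/cmH2O = 0.3218 s.
Fraction remaining = e^(−Te/τ) = e^(−0.69/0.3218) = 0.1172.
Trapped volume = 603.48 × 0.1172 = 70.728 mL.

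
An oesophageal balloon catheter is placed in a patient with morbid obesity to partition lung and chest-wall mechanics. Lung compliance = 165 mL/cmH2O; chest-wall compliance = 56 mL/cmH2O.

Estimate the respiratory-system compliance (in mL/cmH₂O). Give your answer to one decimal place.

41.8

Lung and chest wall are elastances in series: 1/Crs = 1/CL + 1/Ccw.
1/Crs = 1/165 + 1/56 = 0.02392.
Crs = 41.806 mL/cmH2O.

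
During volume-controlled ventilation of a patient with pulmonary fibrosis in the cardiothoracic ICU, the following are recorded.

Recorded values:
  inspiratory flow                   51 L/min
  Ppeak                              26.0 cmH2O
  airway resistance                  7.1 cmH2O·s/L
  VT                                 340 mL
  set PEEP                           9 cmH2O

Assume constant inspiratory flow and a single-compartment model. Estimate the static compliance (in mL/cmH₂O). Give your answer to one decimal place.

Flow: 51 L/min ÷ 60 = 0.85 L/s.
Equation of motion (constant flow): PIP = Vt/C + R·V̇ + PEEP.
Vt/C = PIP − R·V̇ − PEEP = 26.0 − 7.1×0.85 − 9 = 26.0 − 6.035 − 9 = 10.965 cmH2O.
C = Vt / 10.965 = 340 / 10.965 = 31.008 mL/cmH2O.

31.0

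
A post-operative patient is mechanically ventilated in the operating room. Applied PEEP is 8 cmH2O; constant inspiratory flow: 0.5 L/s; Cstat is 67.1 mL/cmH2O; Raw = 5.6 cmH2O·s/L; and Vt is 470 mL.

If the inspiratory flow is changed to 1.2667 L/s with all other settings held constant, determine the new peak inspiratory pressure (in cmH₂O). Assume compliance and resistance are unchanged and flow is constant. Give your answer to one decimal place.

22.1

PIP = Vt/C + R·V̇ + PEEP (constant-flow equation of motion).
Only the resistive term changes: ΔPIP = R × ΔV̇ = 5.6 × (1.2667 − 0.5) = 5.6 × 0.7667 = 4.294 cmH2O.
Original PIP = 470/67.1 + 5.6×0.5 + 8 = 17.804 cmH2O; new PIP = 17.804 + (4.294) = 22.098 cmH2O.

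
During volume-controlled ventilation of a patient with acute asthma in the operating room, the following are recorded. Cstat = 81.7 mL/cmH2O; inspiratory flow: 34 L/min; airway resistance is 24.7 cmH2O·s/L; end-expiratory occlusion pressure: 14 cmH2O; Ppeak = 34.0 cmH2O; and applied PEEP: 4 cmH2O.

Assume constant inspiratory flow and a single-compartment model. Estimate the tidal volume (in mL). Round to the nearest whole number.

Flow: 34 L/min ÷ 60 = 0.5667 L/s.
Total PEEP = 14 cmH2O (set 4 + intrinsic 10); this is the baseline alveolar pressure.
Equation of motion (constant flow): PIP = Vt/C + R·V̇ + PEEP.
Vt/C = PIP − R·V̇ − PEEP = 34.0 − 13.997 − 14 = 6.003 cmH2O.
Vt = C × 6.003 = 81.7 × 6.003 = 490.45 mL.

490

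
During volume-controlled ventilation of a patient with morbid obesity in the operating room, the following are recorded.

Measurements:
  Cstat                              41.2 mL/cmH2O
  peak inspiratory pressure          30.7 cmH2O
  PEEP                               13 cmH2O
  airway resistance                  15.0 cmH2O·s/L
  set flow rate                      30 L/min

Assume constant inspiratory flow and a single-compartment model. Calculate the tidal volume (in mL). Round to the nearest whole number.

Flow: 30 L/min ÷ 60 = 0.5 L/s.
Equation of motion (constant flow): PIP = Vt/C + R·V̇ + PEEP.
Vt/C = PIP − R·V̇ − PEEP = 30.7 − 7.5 − 13 = 10.2 cmH2O.
Vt = C × 10.2 = 41.2 × 10.2 = 420.24 mL.

420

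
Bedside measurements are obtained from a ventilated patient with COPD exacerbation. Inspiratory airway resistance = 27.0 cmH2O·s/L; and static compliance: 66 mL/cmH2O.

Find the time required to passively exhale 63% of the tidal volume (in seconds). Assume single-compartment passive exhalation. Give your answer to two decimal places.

1.77

τ = R × C = 27.0 × 66 mL/cmH2O = 27.0 × 0.066 L/cmH2O = 1.782 s.
Exhaled fraction f = 1 − e^(−t/τ) → t = −τ·ln(1 − f) = −1.782·ln(0.37) = 1.772 s.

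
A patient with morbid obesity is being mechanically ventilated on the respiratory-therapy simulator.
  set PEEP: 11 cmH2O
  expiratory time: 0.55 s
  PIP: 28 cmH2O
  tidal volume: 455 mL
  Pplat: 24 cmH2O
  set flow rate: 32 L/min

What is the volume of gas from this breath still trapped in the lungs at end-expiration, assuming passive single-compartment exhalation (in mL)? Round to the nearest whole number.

Flow: 32 L/min ÷ 60 = 0.5333 L/s.
R = (PIP − Pplat)/V̇ = (28 − 24) / 0.5333 = 4.0/0.5333 = 7.5 cmH2O·s/L.
C = Vt/(Pplat − PEEP) = 455.0 / (24 − 11) = 455.0/13.0 = 35.0 mL/cmH2O.
τ = R × C = 7.5 × 0.035 L/cmH2O = 0.2625 s.
Fraction remaining = e^(−Te/τ) = e^(−0.55/0.2625) = 0.123.
Trapped volume = 455.0 × 0.123 = 55.965 mL.

56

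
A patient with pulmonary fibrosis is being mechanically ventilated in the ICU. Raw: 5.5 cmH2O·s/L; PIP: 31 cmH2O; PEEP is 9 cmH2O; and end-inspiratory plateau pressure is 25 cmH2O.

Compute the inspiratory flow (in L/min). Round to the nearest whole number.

65

flow = (PIP − Pplat) / Raw = (31 − 25) / 5.5 = 1.091 L/s × 60 = 65.46 L/min.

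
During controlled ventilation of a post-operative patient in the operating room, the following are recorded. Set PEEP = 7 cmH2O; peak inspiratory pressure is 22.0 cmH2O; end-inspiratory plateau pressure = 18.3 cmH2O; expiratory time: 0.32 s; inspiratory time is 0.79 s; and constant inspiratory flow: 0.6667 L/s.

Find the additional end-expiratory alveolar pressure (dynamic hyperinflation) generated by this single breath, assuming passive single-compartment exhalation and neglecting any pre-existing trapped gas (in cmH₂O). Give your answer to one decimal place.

Vt = flow × Ti = 0.6667 L/s × 0.79 s × 1000 mL/L = 526.69 mL.
R = (PIP − Pplat)/V̇ = (22.0 − 18.3) / 0.6667 = 3.7/0.6667 = 5.55 cmH2O·s/L.
C = Vt/(Pplat − PEEP) = 526.69 / (18.3 − 7) = 526.69/11.3 = 46.61 mL/cmH2O.
τ = R × C = 5.55 × 0.04661 L/cmH2O = 0.2587 s.
Fraction remaining = e^(−Te/τ) = e^(−0.32/0.2587) = 0.2903; trapped volume = 526.69 × 0.2903 = 152.9 mL.
Additional alveolar pressure from trapping ≈ V_trapped / C = 152.9 / 46.61 = 3.28 cmH2O.

3.3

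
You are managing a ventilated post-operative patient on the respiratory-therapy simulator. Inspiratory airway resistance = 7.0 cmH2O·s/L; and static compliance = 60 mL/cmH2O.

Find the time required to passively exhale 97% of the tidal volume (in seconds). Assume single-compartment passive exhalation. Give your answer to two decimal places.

τ = R × C = 7.0 × 60 mL/cmH2O = 7.0 × 0.060 L/cmH2O = 0.42 s.
Exhaled fraction f = 1 − e^(−t/τ) → t = −τ·ln(1 − f) = −0.42·ln(0.03) = 1.473 s.

1.47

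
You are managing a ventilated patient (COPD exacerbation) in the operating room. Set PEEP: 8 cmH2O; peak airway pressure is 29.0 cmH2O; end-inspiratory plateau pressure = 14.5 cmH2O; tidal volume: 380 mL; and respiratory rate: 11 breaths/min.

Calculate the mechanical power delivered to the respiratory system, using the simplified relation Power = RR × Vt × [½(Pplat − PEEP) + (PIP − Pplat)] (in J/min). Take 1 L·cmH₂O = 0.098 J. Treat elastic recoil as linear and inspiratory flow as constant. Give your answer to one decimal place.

Per-breath work = Vt × [½(Pplat−PEEP) + (PIP−Pplat)] = 0.380 × [0.5×6.5 + 14.5] = 0.380 × 17.75 = 6.745 L·cmH2O.
Power = 11 × 6.745 = 74.195 L·cmH2O/min.
× 0.098 J/(L·cmH2O) → 7.271 J/min.

7.3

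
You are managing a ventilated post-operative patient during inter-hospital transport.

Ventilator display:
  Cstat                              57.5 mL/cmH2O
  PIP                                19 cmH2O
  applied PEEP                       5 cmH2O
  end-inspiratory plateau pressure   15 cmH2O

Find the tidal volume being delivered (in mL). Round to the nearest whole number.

575

Vt = Cstat × (Pplat − PEEP) = 57.5 × (15 − 5) = 57.5 × 10.0 = 575.0 mL.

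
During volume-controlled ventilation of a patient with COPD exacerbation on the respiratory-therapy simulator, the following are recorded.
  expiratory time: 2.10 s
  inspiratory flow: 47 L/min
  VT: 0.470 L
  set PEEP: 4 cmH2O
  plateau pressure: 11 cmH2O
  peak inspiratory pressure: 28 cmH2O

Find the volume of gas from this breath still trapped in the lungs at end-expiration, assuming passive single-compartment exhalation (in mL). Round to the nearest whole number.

111

Flow: 47 L/min ÷ 60 = 0.7833 L/s.
R = (PIP − Pplat)/V̇ = (28 − 11) / 0.7833 = 17.0/0.7833 = 21.703 cmH2O·s/L.
C = Vt/(Pplat − PEEP) = 470.0 / (11 − 4) = 470.0/7.0 = 67.143 mL/cmH2O.
τ = R × C = 21.703 × 0.06714 L/cmH2O = 1.457 s.
Fraction remaining = e^(−Te/τ) = e^(−2.10/1.457) = 0.2366.
Trapped volume = 470.0 × 0.2366 = 111.2 mL.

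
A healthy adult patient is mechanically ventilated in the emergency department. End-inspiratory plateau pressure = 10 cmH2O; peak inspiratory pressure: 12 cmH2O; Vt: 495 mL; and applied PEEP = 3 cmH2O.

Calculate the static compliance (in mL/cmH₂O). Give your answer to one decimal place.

70.7

Cstat = Vt / (Pplat − PEEP) = 495 / (10 − 3) = 495 / 7.0 = 70.714 mL/cmH2O.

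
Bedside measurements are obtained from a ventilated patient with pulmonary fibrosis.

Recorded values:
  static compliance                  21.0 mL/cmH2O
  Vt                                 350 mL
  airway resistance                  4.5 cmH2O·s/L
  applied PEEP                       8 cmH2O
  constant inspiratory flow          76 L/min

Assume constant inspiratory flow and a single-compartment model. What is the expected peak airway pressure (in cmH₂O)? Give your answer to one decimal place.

Flow: 76 L/min ÷ 60 = 1.2667 L/s.
Equation of motion (constant flow): PIP = Vt/C + R·V̇ + PEEP.
PIP = 350/21.0 + 4.5×1.2667 + 8 = 16.667 + 5.7 + 8 = 30.367 cmH2O.

30.4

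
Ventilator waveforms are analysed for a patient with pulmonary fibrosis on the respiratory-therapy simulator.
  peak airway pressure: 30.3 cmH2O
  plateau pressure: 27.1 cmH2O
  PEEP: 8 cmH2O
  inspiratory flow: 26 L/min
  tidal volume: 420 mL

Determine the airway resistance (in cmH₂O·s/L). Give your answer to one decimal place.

7.4

Flow: 26 L/min ÷ 60 = 0.4333 L/s.
Raw = (PIP − Pplat) / flow = (30.3 − 27.1) / 0.4333 = 3.2 / 0.4333 = 7.385 cmH2O·s/L.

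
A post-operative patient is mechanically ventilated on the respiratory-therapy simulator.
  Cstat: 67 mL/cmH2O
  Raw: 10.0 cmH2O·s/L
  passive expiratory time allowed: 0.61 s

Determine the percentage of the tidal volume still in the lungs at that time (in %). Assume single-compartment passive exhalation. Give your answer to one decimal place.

40.2

τ = R × C = 10.0 × 67 mL/cmH2O = 10.0 × 0.067 L/cmH2O = 0.67 s.
Passive exhalation: V(t)/V₀ = e^(−t/τ) = e^(−0.61/0.67) = 0.4023.
Fraction remaining = 0.4023 → 40.23%.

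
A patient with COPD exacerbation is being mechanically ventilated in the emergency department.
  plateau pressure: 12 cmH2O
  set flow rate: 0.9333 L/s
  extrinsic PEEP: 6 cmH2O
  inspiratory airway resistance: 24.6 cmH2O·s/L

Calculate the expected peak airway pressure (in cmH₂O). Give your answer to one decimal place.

PIP = Pplat + Raw × flow = 12 + 24.6 × 0.9333 = 12 + 22.959 = 34.959 cmH2O.

35.0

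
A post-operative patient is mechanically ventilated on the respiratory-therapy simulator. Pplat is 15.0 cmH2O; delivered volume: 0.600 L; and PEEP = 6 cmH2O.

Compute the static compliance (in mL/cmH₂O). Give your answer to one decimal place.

Cstat = Vt / (Pplat − PEEP) = 600 / (15.0 − 6) = 600 / 9.0 = 66.667 mL/cmH2O.

66.7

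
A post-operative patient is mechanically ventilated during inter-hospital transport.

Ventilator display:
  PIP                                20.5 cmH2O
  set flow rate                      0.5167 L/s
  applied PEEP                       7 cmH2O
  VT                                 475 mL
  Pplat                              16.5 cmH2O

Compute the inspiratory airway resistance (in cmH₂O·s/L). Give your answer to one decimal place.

Raw = (PIP − Pplat) / flow = (20.5 − 16.5) / 0.5167 = 4.0 / 0.5167 = 7.741 cmH2O·s/L.

7.7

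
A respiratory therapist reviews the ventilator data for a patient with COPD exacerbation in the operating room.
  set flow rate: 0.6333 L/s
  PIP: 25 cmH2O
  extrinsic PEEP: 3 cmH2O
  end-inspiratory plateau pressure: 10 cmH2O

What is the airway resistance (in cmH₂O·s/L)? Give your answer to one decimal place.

23.7

Raw = (PIP − Pplat) / flow = (25 − 10) / 0.6333 = 15.0 / 0.6333 = 23.685 cmH2O·s/L.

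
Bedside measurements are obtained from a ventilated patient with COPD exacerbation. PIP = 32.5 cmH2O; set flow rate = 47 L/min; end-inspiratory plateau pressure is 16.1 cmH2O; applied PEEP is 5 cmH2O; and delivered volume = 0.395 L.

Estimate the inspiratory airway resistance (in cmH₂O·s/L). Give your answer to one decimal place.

20.9

Flow: 47 L/min ÷ 60 = 0.7833 L/s.
Raw = (PIP − Pplat) / flow = (32.5 − 16.1) / 0.7833 = 16.4 / 0.7833 = 20.937 cmH2O·s/L.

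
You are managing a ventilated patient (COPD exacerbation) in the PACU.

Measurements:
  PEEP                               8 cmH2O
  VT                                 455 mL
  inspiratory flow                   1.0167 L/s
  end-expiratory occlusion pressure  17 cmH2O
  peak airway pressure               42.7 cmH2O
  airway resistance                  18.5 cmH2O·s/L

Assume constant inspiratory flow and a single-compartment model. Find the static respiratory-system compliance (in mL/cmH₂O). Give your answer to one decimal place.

66.0

Total PEEP = 17 cmH2O (set 8 + intrinsic 9); this is the baseline alveolar pressure.
Equation of motion (constant flow): PIP = Vt/C + R·V̇ + PEEP.
Vt/C = PIP − R·V̇ − PEEP = 42.7 − 18.5×1.0167 − 17 = 42.7 − 18.809 − 17 = 6.891 cmH2O.
C = Vt / 6.891 = 455 / 6.891 = 66.028 mL/cmH2O.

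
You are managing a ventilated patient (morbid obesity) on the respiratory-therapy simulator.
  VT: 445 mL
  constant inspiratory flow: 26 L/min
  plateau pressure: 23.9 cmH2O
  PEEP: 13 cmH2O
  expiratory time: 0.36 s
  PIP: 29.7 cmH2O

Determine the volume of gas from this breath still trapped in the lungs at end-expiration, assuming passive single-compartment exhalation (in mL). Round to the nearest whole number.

230

Flow: 26 L/min ÷ 60 = 0.4333 L/s.
R = (PIP − Pplat)/V̇ = (29.7 − 23.9) / 0.4333 = 5.8/0.4333 = 13.386 cmH2O·s/L.
C = Vt/(Pplat − PEEP) = 445.0 / (23.9 − 13) = 445.0/10.9 = 40.826 mL/cmH2O.
τ = R × C = 13.386 × 0.04083 L/cmH2O = 0.5466 s.
Fraction remaining = e^(−Te/τ) = e^(−0.36/0.5466) = 0.5176.
Trapped volume = 445.0 × 0.5176 = 230.33 mL.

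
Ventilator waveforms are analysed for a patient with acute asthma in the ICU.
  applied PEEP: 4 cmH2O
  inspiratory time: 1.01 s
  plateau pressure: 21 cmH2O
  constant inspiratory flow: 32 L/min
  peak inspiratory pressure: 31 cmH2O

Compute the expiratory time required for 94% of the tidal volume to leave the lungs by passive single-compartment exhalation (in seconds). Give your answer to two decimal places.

Flow: 32 L/min ÷ 60 = 0.5333 L/s.
Vt = flow × Ti = 0.5333 L/s × 1.01 s × 1000 mL/L = 538.63 mL.
R = (PIP − Pplat)/V̇ = (31 − 21) / 0.5333 = 10.0/0.5333 = 18.751 cmH2O·s/L.
C = Vt/(Pplat − PEEP) = 538.63 / (21 − 4) = 538.63/17.0 = 31.684 mL/cmH2O.
τ = R × C = 18.751 × 0.03168 L/cmH2O = 0.594 s.
t = −τ·ln(1 − 0.94) = −0.594·ln(0.06) = 1.671 s.

1.67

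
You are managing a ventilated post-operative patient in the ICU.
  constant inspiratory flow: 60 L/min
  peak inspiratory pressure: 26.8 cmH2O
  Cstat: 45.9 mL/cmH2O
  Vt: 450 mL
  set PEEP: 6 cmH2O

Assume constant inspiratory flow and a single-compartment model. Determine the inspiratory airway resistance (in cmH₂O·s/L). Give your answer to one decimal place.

11.0

Flow: 60 L/min ÷ 60 = 1 L/s.
Equation of motion (constant flow): PIP = Vt/C + R·V̇ + PEEP.
R·V̇ = PIP − Vt/C − PEEP = 26.8 − 450/45.9 − 6 = 26.8 − 9.804 − 6 = 10.996 cmH2O.
R = 10.996 / 1 = 10.996 cmH2O·s/L.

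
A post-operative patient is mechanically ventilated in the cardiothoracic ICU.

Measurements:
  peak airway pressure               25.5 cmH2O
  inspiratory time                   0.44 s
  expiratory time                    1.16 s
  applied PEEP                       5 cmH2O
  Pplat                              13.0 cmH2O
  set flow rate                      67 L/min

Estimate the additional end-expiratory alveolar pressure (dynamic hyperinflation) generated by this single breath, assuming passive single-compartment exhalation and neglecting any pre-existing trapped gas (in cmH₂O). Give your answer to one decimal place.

1.5

Flow: 67 L/min ÷ 60 = 1.1167 L/s.
Vt = flow × Ti = 1.1167 L/s × 0.44 s × 1000 mL/L = 491.35 mL.
R = (PIP − Pplat)/V̇ = (25.5 − 13.0) / 1.1167 = 12.5/1.1167 = 11.194 cmH2O·s/L.
C = Vt/(Pplat − PEEP) = 491.35 / (13.0 − 5) = 491.35/8.0 = 61.419 mL/cmH2O.
τ = R × C = 11.194 × 0.06142 L/cmH2O = 0.6875 s.
Fraction remaining = e^(−Te/τ) = e^(−1.16/0.6875) = 0.185; trapped volume = 491.35 × 0.185 = 90.9 mL.
Additional alveolar pressure from trapping ≈ V_trapped / C = 90.9 / 61.419 = 1.48 cmH2O.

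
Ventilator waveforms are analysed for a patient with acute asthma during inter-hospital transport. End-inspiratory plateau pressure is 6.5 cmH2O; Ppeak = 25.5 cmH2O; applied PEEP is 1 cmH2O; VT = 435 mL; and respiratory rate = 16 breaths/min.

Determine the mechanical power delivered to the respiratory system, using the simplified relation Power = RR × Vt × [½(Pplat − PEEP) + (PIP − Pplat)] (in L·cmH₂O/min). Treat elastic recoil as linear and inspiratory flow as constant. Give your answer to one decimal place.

Per-breath work = Vt × [½(Pplat−PEEP) + (PIP−Pplat)] = 0.435 × [0.5×5.5 + 19.0] = 0.435 × 21.75 = 9.461 L·cmH2O.
Power = 16 × 9.461 = 151.38 L·cmH2O/min.

151.4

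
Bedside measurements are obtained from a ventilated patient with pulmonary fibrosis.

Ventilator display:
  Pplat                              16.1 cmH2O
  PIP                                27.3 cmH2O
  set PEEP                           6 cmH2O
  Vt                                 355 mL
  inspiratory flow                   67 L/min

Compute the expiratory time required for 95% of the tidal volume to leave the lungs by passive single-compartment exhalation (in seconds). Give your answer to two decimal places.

1.06

Flow: 67 L/min ÷ 60 = 1.1167 L/s.
R = (PIP − Pplat)/V̇ = (27.3 − 16.1) / 1.1167 = 11.2/1.1167 = 10.03 cmH2O·s/L.
C = Vt/(Pplat − PEEP) = 355.0 / (16.1 − 6) = 355.0/10.1 = 35.149 mL/cmH2O.
τ = R × C = 10.03 × 0.03515 L/cmH2O = 0.3526 s.
t = −τ·ln(1 − 0.95) = −0.3526·ln(0.05) = 1.056 s.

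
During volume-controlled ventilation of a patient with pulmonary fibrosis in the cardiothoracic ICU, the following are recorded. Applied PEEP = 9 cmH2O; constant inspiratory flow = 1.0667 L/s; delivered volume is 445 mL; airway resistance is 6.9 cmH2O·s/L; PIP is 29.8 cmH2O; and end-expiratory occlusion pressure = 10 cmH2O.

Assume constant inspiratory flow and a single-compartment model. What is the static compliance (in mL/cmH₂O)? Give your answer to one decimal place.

35.8

Total PEEP = 10 cmH2O (set 9 + intrinsic 1); this is the baseline alveolar pressure.
Equation of motion (constant flow): PIP = Vt/C + R·V̇ + PEEP.
Vt/C = PIP − R·V̇ − PEEP = 29.8 − 6.9×1.0667 − 10 = 29.8 − 7.36 − 10 = 12.44 cmH2O.
C = Vt / 12.44 = 445 / 12.44 = 35.772 mL/cmH2O.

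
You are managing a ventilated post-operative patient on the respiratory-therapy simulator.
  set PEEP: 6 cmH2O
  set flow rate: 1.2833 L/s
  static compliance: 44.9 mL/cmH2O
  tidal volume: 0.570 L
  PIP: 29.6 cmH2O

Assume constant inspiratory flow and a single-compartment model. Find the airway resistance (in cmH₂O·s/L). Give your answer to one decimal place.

Equation of motion (constant flow): PIP = Vt/C + R·V̇ + PEEP.
R·V̇ = PIP − Vt/C − PEEP = 29.6 − 570/44.9 − 6 = 29.6 − 12.695 − 6 = 10.905 cmH2O.
R = 10.905 / 1.2833 = 8.498 cmH2O·s/L.

8.5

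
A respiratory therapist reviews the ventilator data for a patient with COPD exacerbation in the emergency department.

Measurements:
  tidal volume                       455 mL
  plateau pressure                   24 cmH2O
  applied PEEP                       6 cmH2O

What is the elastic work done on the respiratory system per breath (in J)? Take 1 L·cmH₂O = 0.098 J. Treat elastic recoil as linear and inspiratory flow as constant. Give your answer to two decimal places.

Elastic work ≈ ½ × (Pplat − PEEP) × Vt = 0.5 × (24 − 6) × 0.455 L = 0.5 × 18.0 × 0.455 = 4.095 L·cmH2O.
× 0.098 J/(L·cmH2O) → 0.4013 J.

0.40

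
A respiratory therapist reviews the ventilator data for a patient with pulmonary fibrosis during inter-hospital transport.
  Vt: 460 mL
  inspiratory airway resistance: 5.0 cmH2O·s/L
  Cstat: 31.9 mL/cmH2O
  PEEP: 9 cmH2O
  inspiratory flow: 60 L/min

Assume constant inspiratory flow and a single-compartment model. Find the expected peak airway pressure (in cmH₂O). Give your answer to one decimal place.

Flow: 60 L/min ÷ 60 = 1 L/s.
Equation of motion (constant flow): PIP = Vt/C + R·V̇ + PEEP.
PIP = 460/31.9 + 5.0×1 + 9 = 14.42 + 5.0 + 9 = 28.42 cmH2O.

28.4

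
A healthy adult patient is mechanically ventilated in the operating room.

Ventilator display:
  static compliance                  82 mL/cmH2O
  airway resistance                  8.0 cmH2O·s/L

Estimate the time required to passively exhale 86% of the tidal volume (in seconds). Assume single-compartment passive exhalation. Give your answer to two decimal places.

τ = R × C = 8.0 × 82 mL/cmH2O = 8.0 × 0.082 L/cmH2O = 0.656 s.
Exhaled fraction f = 1 − e^(−t/τ) → t = −τ·ln(1 − f) = −0.656·ln(0.14) = 1.29 s.

1.29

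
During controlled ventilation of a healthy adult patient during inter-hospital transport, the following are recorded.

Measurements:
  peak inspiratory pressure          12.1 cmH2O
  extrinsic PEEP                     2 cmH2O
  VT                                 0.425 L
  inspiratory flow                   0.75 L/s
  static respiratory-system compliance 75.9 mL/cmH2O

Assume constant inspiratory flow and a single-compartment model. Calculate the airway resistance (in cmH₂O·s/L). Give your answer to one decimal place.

Equation of motion (constant flow): PIP = Vt/C + R·V̇ + PEEP.
R·V̇ = PIP − Vt/C − PEEP = 12.1 − 425/75.9 − 2 = 12.1 − 5.599 − 2 = 4.501 cmH2O.
R = 4.501 / 0.75 = 6.001 cmH2O·s/L.

6.0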